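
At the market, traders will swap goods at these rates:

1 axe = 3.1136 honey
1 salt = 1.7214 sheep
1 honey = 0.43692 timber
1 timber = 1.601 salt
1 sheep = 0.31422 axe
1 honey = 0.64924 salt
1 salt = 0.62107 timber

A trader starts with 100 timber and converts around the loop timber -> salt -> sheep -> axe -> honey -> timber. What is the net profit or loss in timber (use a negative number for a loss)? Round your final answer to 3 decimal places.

17.807

100 timber × 1.601 = 160.1 salt
160.1 salt × 1.7214 = 275.59614 sheep
275.59614 sheep × 0.31422 = 86.5978191108 axe
86.5978191108 axe × 3.1136 = 269.63096958338688 honey
269.63096958338688 honey × 0.43692 = 117.8071632303733956096 timber
Net change: 117.8071632303733956096 − 100 = 17.8071632303733956096 timber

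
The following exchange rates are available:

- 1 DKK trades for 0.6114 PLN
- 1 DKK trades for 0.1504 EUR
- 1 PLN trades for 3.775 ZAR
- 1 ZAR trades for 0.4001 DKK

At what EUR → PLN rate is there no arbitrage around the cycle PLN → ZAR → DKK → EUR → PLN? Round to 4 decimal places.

4.4022

Known legs of the cycle: 3.775 × 0.4001 × 0.1504 = 0.227160776
For no arbitrage the full-cycle product must be 1, so the missing rate is 1 / 0.227160776 ≈ 4.402168.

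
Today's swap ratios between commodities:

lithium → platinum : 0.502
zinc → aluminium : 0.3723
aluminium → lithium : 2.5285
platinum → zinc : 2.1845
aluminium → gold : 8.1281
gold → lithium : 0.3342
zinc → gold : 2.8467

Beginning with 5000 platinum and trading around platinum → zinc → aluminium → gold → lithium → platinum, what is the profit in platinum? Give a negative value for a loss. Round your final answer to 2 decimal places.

5000 platinum × 2.1845 = 10922.5 zinc
10922.5 zinc × 0.3723 = 4066.44675 aluminium
4066.44675 aluminium × 8.1281 = 33052.485828675 gold
33052.485828675 gold × 0.3342 = 11046.140763943185 lithium
11046.140763943185 lithium × 0.502 = 5545.16266349947887 platinum
Net change: 5545.16266349947887 − 5000 = 545.16266349947887 platinum

545.16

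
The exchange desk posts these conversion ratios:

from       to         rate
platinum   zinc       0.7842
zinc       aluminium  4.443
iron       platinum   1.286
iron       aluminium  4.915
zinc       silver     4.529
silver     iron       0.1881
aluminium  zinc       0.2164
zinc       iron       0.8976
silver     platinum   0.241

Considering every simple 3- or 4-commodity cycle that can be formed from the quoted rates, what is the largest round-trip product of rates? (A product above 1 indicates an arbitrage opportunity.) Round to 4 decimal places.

0.9547

aluminium→zinc→iron→aluminium: 0.2164 × 0.8976 × 4.915 = 0.95469
silver→iron→aluminium→zinc→silver: 0.1881 × 4.915 × 0.2164 × 4.529 = 0.90609
platinum→zinc→iron→platinum: 0.7842 × 0.8976 × 1.286 = 0.90521
silver→iron→platinum→zinc→silver: 0.1881 × 1.286 × 0.7842 × 4.529 = 0.85913
silver→platinum→zinc→silver: 0.241 × 0.7842 × 4.529 = 0.85595
Maximum is aluminium→zinc→iron→aluminium at 0.9547; no arbitrage — every cycle loses value.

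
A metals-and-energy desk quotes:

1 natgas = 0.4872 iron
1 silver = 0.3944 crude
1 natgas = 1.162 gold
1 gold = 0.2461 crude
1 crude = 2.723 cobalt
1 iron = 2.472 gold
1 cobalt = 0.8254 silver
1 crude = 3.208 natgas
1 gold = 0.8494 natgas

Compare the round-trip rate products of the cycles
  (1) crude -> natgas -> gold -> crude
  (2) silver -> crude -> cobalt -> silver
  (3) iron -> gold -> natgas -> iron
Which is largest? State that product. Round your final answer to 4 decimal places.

1.0230

(1) 3.208 × 1.162 × 0.2461 = 0.91739
(2) 0.3944 × 2.723 × 0.8254 = 0.88644
(3) 2.472 × 0.8494 × 0.4872 = 1.02298
Highest is cycle (3) at 1.0230 (>1, arbitrage).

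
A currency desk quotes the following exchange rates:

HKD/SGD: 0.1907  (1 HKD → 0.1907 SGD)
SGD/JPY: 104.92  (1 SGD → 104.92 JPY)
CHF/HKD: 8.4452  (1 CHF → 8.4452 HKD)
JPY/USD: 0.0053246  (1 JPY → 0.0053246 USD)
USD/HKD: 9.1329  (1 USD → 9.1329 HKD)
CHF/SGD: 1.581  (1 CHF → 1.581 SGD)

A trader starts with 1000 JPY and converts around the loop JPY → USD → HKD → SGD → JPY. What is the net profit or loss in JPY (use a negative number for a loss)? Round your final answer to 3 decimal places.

-27.018

1000 JPY × 0.0053246 = 5.3246 USD
5.3246 USD × 9.1329 = 48.62903934 HKD
48.62903934 HKD × 0.1907 = 9.273557802138 SGD
9.273557802138 SGD × 104.92 = 972.98168460031896 JPY
Net change: 972.98168460031896 − 1000 = -27.01831539968104 JPY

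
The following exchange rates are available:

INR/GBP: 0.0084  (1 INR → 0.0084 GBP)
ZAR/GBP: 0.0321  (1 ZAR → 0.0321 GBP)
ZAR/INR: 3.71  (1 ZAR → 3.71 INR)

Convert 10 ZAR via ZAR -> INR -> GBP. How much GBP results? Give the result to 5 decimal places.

10 ZAR × 3.71 = 37.1 INR
37.1 INR × 0.0084 = 0.31164 GBP

0.31164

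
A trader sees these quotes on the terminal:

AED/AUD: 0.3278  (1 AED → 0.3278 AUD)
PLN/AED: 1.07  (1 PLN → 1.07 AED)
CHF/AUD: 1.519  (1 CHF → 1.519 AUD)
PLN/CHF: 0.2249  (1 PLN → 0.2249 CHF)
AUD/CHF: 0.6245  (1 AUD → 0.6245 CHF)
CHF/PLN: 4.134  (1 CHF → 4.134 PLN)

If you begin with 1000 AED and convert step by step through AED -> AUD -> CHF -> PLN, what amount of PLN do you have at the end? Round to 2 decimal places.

1000 AED × 0.3278 = 327.8 AUD
327.8 AUD × 0.6245 = 204.7111 CHF
204.7111 CHF × 4.134 = 846.2756874 PLN

846.28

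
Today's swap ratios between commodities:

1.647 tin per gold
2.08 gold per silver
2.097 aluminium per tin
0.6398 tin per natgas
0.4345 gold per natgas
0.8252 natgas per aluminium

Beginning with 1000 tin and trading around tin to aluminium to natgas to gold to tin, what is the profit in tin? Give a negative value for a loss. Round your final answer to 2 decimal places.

1000 tin × 2.097 = 2097 aluminium
2097 aluminium × 0.8252 = 1730.4444 natgas
1730.4444 natgas × 0.4345 = 751.8780918 gold
751.8780918 gold × 1.647 = 1238.3432171946 tin
Net change: 1238.3432171946 − 1000 = 238.3432171946 tin

238.34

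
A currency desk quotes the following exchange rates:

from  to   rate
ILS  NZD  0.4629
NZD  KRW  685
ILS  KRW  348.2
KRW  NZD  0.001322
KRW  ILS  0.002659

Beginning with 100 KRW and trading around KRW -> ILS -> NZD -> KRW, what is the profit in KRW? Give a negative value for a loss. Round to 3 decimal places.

-15.687

100 KRW × 0.002659 = 0.2659 ILS
0.2659 ILS × 0.4629 = 0.12308511 NZD
0.12308511 NZD × 685 = 84.31330035 KRW
Net change: 84.31330035 − 100 = -15.68669965 KRW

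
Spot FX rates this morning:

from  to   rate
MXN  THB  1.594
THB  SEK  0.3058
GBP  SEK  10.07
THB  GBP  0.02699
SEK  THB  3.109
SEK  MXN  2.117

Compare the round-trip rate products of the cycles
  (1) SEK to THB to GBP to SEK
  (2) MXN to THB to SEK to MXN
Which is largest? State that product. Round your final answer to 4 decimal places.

(1) 3.109 × 0.02699 × 10.07 = 0.84499
(2) 1.594 × 0.3058 × 2.117 = 1.03192
Highest is cycle (2) at 1.0319 (>1, arbitrage).

1.0319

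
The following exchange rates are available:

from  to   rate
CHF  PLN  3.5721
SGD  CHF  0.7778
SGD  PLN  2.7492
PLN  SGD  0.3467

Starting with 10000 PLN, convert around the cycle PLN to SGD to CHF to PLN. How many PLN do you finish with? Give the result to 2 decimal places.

9632.64

10000 PLN × 0.3467 = 3467 SGD
3467 SGD × 0.7778 = 2696.6326 CHF
2696.6326 CHF × 3.5721 = 9632.64131046 PLN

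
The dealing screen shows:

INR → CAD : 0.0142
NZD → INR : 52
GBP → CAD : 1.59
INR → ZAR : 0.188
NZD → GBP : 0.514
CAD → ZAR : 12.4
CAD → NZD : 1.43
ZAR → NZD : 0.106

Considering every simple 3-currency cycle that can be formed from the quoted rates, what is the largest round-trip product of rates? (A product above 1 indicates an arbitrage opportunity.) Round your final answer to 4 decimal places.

CAD→NZD→GBP→CAD: 1.43 × 0.514 × 1.59 = 1.16868
CAD→NZD→INR→CAD: 1.43 × 52 × 0.0142 = 1.05591
INR→ZAR→NZD→INR: 0.188 × 0.106 × 52 = 1.03626
Maximum is CAD→NZD→GBP→CAD at 1.1687; arbitrage exists.

1.1687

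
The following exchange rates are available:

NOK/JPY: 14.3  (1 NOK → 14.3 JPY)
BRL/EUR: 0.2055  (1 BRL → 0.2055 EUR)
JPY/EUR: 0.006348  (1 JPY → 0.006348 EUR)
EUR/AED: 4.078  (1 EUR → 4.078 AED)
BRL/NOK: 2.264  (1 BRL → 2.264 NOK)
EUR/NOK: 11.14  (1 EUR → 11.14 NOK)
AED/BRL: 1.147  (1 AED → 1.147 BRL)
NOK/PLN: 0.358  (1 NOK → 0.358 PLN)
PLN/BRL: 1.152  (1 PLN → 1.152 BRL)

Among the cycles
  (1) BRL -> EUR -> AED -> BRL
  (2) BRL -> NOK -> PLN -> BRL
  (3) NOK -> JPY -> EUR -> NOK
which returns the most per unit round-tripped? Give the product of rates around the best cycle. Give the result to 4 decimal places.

1.0112

(1) 0.2055 × 4.078 × 1.147 = 0.96122
(2) 2.264 × 0.358 × 1.152 = 0.93371
(3) 14.3 × 0.006348 × 11.14 = 1.01125
Highest is cycle (3) at 1.0112 (>1, arbitrage).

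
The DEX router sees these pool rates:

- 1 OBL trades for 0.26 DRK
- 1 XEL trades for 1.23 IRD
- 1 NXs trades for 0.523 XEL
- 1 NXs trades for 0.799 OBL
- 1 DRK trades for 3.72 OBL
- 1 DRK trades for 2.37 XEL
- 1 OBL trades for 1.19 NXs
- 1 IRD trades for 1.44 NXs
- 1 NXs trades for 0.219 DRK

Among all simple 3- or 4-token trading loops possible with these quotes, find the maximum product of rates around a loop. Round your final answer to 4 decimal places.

0.9695

DRK→OBL→NXs→DRK: 3.72 × 1.19 × 0.219 = 0.96947
IRD→NXs→XEL→IRD: 1.44 × 0.523 × 1.23 = 0.92634
IRD→NXs→DRK→XEL→IRD: 1.44 × 0.219 × 2.37 × 1.23 = 0.91931
Maximum is DRK→OBL→NXs→DRK at 0.9695; no arbitrage — every cycle loses value.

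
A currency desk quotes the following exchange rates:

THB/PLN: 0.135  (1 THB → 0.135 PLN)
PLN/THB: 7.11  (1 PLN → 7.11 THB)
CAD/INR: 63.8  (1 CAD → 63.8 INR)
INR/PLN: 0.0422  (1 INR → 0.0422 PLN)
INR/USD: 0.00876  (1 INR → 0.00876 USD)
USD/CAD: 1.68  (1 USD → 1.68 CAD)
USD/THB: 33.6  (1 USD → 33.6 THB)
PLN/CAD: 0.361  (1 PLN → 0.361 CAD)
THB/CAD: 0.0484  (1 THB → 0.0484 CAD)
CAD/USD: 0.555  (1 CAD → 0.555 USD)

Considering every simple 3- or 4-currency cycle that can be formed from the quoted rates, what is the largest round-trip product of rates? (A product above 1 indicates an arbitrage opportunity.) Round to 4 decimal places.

CAD→INR→PLN→CAD: 63.8 × 0.0422 × 0.361 = 0.97194
CAD→INR→USD→CAD: 63.8 × 0.00876 × 1.68 = 0.93893
CAD→INR→PLN→THB→CAD: 63.8 × 0.0422 × 7.11 × 0.0484 = 0.92651
CAD→INR→USD→THB→CAD: 63.8 × 0.00876 × 33.6 × 0.0484 = 0.90889
CAD→USD→THB→PLN→CAD: 0.555 × 33.6 × 0.135 × 0.361 = 0.90881
CAD→USD→THB→CAD: 0.555 × 33.6 × 0.0484 = 0.90256
Maximum is CAD→INR→PLN→CAD at 0.9719; no arbitrage — every cycle loses value.

0.9719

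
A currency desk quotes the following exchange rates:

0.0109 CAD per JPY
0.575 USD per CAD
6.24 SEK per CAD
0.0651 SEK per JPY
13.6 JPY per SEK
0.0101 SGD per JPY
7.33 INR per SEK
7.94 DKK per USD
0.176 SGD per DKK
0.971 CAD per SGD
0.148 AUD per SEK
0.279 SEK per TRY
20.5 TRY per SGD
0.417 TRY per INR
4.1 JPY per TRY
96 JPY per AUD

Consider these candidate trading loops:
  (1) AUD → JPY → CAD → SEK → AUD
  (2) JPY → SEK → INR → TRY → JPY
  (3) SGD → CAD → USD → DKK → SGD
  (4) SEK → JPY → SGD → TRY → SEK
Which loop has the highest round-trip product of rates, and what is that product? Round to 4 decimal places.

(1) 96 × 0.0109 × 6.24 × 0.148 = 0.96637
(2) 0.0651 × 7.33 × 0.417 × 4.1 = 0.81584
(3) 0.971 × 0.575 × 7.94 × 0.176 = 0.78023
(4) 13.6 × 0.0101 × 20.5 × 0.279 = 0.78563
Highest is cycle (1) at 0.9664 (≤1, no arbitrage).

0.9664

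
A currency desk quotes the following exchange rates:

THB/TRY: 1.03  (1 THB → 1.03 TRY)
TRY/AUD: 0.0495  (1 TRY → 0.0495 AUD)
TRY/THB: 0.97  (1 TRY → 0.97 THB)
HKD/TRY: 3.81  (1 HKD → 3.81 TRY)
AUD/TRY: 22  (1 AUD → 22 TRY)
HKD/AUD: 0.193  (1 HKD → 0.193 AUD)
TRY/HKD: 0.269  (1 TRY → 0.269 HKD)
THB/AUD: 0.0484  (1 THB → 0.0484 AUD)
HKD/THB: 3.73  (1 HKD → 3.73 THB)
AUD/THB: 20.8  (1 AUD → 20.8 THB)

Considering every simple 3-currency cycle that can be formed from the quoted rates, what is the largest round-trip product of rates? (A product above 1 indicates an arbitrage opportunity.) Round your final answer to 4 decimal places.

1.1422

AUD→TRY→HKD→AUD: 22 × 0.269 × 0.193 = 1.14217
AUD→THB→TRY→AUD: 20.8 × 1.03 × 0.0495 = 1.06049
THB→TRY→HKD→THB: 1.03 × 0.269 × 3.73 = 1.03347
AUD→TRY→THB→AUD: 22 × 0.97 × 0.0484 = 1.03286
Maximum is AUD→TRY→HKD→AUD at 1.1422; arbitrage exists.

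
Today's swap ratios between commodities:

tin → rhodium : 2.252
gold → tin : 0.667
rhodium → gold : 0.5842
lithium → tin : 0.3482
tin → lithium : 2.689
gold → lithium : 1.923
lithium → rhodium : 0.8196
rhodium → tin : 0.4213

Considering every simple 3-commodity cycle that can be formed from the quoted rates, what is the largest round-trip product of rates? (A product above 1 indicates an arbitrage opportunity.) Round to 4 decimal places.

tin→lithium→rhodium→tin: 2.689 × 0.8196 × 0.4213 = 0.92850
gold→lithium→rhodium→gold: 1.923 × 0.8196 × 0.5842 = 0.92075
tin→rhodium→gold→tin: 2.252 × 0.5842 × 0.667 = 0.87752
Maximum is tin→lithium→rhodium→tin at 0.9285; no arbitrage — every cycle loses value.

0.9285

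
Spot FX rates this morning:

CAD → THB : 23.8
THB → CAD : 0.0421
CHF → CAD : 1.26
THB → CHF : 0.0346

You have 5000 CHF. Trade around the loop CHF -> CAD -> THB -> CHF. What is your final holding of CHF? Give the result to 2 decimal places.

5000 CHF × 1.26 = 6300 CAD
6300 CAD × 23.8 = 149940 THB
149940 THB × 0.0346 = 5187.924 CHF

5187.92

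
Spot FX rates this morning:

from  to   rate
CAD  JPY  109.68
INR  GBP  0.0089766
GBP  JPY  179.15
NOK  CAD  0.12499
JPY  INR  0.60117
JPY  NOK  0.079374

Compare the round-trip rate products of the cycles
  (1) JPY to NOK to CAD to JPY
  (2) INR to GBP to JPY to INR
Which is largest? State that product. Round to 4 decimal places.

1.0881

(1) 0.079374 × 0.12499 × 109.68 = 1.08813
(2) 0.0089766 × 179.15 × 0.60117 = 0.96678
Highest is cycle (1) at 1.0881 (>1, arbitrage).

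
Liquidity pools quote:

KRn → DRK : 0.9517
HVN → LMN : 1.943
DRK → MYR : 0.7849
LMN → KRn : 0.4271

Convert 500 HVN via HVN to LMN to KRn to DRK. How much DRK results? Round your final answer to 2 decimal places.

500 HVN × 1.943 = 971.5 LMN
971.5 LMN × 0.4271 = 414.92765 KRn
414.92765 KRn × 0.9517 = 394.886644505 DRK

394.89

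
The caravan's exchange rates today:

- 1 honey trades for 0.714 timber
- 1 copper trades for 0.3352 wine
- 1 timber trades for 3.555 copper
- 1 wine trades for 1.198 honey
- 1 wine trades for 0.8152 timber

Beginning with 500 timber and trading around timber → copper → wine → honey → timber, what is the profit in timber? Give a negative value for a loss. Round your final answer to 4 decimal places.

500 timber × 3.555 = 1777.5 copper
1777.5 copper × 0.3352 = 595.818 wine
595.818 wine × 1.198 = 713.789964 honey
713.789964 honey × 0.714 = 509.646034296 timber
Net change: 509.646034296 − 500 = 9.646034296 timber

9.6460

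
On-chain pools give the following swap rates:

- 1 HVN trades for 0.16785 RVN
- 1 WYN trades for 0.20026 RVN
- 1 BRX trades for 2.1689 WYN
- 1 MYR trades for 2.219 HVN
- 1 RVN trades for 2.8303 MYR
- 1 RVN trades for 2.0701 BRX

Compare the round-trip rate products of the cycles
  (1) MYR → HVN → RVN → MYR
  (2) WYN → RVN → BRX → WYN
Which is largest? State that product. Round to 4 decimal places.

(1) 2.219 × 0.16785 × 2.8303 = 1.05417
(2) 0.20026 × 2.0701 × 2.1689 = 0.89914
Highest is cycle (1) at 1.0542 (>1, arbitrage).

1.0542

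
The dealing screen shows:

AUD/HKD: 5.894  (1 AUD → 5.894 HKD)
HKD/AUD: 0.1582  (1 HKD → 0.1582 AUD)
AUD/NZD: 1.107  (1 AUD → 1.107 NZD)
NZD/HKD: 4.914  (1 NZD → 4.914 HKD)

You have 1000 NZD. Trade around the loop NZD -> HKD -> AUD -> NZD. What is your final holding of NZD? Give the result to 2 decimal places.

1000 NZD × 4.914 = 4914 HKD
4914 HKD × 0.1582 = 777.3948 AUD
777.3948 AUD × 1.107 = 860.5760436 NZD

860.58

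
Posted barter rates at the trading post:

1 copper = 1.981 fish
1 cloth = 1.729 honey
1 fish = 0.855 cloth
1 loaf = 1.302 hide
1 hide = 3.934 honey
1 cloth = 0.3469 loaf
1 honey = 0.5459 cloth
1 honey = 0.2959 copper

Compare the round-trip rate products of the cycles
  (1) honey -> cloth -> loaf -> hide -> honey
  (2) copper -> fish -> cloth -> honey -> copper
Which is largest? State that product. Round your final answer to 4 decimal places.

(1) 0.5459 × 0.3469 × 1.302 × 3.934 = 0.96998
(2) 1.981 × 0.855 × 1.729 × 0.2959 = 0.86654
Highest is cycle (1) at 0.9700 (≤1, no arbitrage).

0.9700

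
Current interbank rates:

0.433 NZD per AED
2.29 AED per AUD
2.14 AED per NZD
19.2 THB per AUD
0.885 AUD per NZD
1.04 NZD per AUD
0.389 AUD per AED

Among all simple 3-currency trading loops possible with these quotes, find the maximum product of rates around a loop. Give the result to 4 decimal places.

0.8775

NZD→AUD→AED→NZD: 0.885 × 2.29 × 0.433 = 0.87754
NZD→AED→AUD→NZD: 2.14 × 0.389 × 1.04 = 0.86576
Maximum is NZD→AUD→AED→NZD at 0.8775; no arbitrage — every cycle loses value.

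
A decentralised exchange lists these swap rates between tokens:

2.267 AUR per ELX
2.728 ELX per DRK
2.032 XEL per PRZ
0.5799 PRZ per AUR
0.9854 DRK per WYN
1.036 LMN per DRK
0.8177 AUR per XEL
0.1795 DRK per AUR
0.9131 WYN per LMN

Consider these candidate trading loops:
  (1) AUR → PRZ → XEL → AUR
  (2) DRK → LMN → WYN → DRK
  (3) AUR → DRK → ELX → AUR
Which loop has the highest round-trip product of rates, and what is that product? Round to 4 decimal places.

1.1101

(1) 0.5799 × 2.032 × 0.8177 = 0.96354
(2) 1.036 × 0.9131 × 0.9854 = 0.93216
(3) 0.1795 × 2.728 × 2.267 = 1.11010
Highest is cycle (3) at 1.1101 (>1, arbitrage).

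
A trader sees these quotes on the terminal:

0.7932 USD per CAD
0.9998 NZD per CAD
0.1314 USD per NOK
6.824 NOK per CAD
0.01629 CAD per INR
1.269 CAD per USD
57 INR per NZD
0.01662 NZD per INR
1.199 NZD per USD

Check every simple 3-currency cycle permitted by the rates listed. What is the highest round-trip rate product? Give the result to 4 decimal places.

1.1379

USD→CAD→NOK→USD: 1.269 × 6.824 × 0.1314 = 1.13788
NZD→INR→CAD→NZD: 57 × 0.01629 × 0.9998 = 0.92834
Maximum is USD→CAD→NOK→USD at 1.1379; arbitrage exists.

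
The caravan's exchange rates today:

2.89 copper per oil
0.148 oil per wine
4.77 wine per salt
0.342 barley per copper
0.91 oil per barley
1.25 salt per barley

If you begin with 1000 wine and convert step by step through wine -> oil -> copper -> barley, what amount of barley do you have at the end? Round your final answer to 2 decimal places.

1000 wine × 0.148 = 148 oil
148 oil × 2.89 = 427.72 copper
427.72 copper × 0.342 = 146.28024 barley

146.28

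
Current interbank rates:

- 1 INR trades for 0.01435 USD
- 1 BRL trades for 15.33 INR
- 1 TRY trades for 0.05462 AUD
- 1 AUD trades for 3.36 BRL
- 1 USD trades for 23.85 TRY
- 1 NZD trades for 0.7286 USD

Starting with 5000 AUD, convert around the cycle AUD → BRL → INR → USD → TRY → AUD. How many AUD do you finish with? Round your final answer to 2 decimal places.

4814.41

5000 AUD × 3.36 = 16800 BRL
16800 BRL × 15.33 = 257544 INR
257544 INR × 0.01435 = 3695.7564 USD
3695.7564 USD × 23.85 = 88143.79014 TRY
88143.79014 TRY × 0.05462 = 4814.4138174468 AUD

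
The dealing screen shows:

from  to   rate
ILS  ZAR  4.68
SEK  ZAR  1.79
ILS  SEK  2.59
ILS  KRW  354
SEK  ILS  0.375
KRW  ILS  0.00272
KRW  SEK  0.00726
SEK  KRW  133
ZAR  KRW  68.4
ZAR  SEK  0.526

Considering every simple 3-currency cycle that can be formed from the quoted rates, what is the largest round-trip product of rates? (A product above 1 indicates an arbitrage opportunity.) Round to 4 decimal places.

ILS→KRW→SEK→ILS: 354 × 0.00726 × 0.375 = 0.96377
ILS→SEK→KRW→ILS: 2.59 × 133 × 0.00272 = 0.93696
ILS→ZAR→SEK→ILS: 4.68 × 0.526 × 0.375 = 0.92313
SEK→ZAR→KRW→SEK: 1.79 × 68.4 × 0.00726 = 0.88889
ILS→ZAR→KRW→ILS: 4.68 × 68.4 × 0.00272 = 0.87070
Maximum is ILS→KRW→SEK→ILS at 0.9638; no arbitrage — every cycle loses value.

0.9638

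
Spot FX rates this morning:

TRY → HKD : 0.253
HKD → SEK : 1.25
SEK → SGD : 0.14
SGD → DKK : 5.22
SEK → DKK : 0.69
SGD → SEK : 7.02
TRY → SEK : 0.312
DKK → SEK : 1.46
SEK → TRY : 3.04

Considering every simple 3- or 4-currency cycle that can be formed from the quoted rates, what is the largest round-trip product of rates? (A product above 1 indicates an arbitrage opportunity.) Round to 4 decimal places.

SGD→DKK→SEK→SGD: 5.22 × 1.46 × 0.14 = 1.06697
HKD→SEK→TRY→HKD: 1.25 × 3.04 × 0.253 = 0.96140
Maximum is SGD→DKK→SEK→SGD at 1.0670; arbitrage exists.

1.0670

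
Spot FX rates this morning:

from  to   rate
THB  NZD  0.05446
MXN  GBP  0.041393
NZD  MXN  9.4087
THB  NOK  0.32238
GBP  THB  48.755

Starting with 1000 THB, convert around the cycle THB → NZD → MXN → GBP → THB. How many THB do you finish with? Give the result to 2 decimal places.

1000 THB × 0.05446 = 54.46 NZD
54.46 NZD × 9.4087 = 512.397802 MXN
512.397802 MXN × 0.041393 = 21.209682218186 GBP
21.209682218186 GBP × 48.755 = 1034.07805654765843 THB

1034.08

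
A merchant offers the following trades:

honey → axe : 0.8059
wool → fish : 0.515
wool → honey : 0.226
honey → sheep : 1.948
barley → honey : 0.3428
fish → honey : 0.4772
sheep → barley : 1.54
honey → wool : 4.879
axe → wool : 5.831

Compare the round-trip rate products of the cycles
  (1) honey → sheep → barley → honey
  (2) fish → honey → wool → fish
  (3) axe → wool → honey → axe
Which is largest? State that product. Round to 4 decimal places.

1.1991

(1) 1.948 × 1.54 × 0.3428 = 1.02837
(2) 0.4772 × 4.879 × 0.515 = 1.19905
(3) 5.831 × 0.226 × 0.8059 = 1.06202
Highest is cycle (2) at 1.1991 (>1, arbitrage).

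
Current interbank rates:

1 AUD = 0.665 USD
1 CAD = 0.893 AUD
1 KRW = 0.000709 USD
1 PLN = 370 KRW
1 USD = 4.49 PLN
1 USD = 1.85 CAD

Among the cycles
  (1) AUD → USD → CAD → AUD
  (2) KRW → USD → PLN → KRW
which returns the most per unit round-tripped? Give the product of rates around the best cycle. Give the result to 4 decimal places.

(1) 0.665 × 1.85 × 0.893 = 1.09861
(2) 0.000709 × 4.49 × 370 = 1.17786
Highest is cycle (2) at 1.1779 (>1, arbitrage).

1.1779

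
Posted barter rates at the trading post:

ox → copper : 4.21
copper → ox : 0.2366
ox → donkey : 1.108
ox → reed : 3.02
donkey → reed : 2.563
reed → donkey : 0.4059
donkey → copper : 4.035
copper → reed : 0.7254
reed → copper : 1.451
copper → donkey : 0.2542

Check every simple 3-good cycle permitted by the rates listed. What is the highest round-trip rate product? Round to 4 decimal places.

donkey→copper→reed→donkey: 4.035 × 0.7254 × 0.4059 = 1.18806
donkey→copper→ox→donkey: 4.035 × 0.2366 × 1.108 = 1.05779
copper→ox→reed→copper: 0.2366 × 3.02 × 1.451 = 1.03679
donkey→reed→copper→donkey: 2.563 × 1.451 × 0.2542 = 0.94535
Maximum is donkey→copper→reed→donkey at 1.1881; arbitrage exists.

1.1881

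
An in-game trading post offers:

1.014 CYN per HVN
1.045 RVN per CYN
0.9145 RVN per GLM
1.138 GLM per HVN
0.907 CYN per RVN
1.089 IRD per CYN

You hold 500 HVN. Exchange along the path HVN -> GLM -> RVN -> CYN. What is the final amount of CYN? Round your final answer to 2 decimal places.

471.96

500 HVN × 1.138 = 569 GLM
569 GLM × 0.9145 = 520.3505 RVN
520.3505 RVN × 0.907 = 471.9579035 CYN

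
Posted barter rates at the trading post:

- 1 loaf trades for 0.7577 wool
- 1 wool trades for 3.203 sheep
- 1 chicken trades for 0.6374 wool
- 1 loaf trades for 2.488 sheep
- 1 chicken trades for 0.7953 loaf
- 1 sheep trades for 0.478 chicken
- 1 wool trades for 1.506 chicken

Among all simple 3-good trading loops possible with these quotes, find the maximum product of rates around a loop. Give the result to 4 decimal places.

wool→sheep→chicken→wool: 3.203 × 0.478 × 0.6374 = 0.97588
sheep→chicken→loaf→sheep: 0.478 × 0.7953 × 2.488 = 0.94582
wool→chicken→loaf→wool: 1.506 × 0.7953 × 0.7577 = 0.90751
Maximum is wool→sheep→chicken→wool at 0.9759; no arbitrage — every cycle loses value.

0.9759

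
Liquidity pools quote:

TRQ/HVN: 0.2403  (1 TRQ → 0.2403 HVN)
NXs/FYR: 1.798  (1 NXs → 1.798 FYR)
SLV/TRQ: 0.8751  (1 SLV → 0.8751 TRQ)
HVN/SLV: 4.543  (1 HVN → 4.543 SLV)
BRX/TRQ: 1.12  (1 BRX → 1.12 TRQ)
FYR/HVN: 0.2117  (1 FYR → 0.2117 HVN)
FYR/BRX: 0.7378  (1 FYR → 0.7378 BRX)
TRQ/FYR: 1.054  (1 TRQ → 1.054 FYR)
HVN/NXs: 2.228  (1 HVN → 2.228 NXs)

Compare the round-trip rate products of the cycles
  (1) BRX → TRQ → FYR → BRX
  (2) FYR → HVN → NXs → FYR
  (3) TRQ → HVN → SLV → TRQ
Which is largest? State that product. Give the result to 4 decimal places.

0.9553

(1) 1.12 × 1.054 × 0.7378 = 0.87096
(2) 0.2117 × 2.228 × 1.798 = 0.84806
(3) 0.2403 × 4.543 × 0.8751 = 0.95533
Highest is cycle (3) at 0.9553 (≤1, no arbitrage).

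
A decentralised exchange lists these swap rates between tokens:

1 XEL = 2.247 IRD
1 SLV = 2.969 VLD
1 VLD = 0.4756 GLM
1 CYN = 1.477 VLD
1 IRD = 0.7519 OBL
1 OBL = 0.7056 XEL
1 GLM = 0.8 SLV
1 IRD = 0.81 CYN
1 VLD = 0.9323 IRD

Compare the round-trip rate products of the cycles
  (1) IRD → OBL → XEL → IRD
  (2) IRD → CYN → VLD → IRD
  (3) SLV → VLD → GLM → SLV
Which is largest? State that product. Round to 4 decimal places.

(1) 0.7519 × 0.7056 × 2.247 = 1.19212
(2) 0.81 × 1.477 × 0.9323 = 1.11538
(3) 2.969 × 0.4756 × 0.8 = 1.12965
Highest is cycle (1) at 1.1921 (>1, arbitrage).

1.1921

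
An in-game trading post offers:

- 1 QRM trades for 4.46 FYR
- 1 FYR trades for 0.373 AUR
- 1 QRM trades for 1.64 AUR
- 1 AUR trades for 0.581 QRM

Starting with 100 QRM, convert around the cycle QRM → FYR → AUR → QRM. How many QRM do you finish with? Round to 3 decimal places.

100 QRM × 4.46 = 446 FYR
446 FYR × 0.373 = 166.358 AUR
166.358 AUR × 0.581 = 96.653998 QRM

96.654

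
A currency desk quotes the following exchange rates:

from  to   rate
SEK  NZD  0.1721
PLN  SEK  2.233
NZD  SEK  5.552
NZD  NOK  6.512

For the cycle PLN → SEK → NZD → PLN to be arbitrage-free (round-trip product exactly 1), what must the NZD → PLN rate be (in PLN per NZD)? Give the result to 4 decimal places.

Known legs of the cycle: 2.233 × 0.1721 = 0.3842993
For no arbitrage the full-cycle product must be 1, so the missing rate is 1 / 0.3842993 ≈ 2.602138.

2.6021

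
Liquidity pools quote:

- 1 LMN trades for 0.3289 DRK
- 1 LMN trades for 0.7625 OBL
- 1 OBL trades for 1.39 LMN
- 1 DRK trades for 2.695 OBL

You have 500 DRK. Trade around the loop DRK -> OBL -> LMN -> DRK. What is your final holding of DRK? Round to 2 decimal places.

500 DRK × 2.695 = 1347.5 OBL
1347.5 OBL × 1.39 = 1873.025 LMN
1873.025 LMN × 0.3289 = 616.0379225 DRK

616.04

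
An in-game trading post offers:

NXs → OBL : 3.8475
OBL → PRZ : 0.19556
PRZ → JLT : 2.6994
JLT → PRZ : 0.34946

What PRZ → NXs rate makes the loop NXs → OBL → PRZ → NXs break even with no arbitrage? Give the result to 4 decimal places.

Known legs of the cycle: 3.8475 × 0.19556 = 0.7524171
For no arbitrage the full-cycle product must be 1, so the missing rate is 1 / 0.7524171 ≈ 1.329050.

1.3291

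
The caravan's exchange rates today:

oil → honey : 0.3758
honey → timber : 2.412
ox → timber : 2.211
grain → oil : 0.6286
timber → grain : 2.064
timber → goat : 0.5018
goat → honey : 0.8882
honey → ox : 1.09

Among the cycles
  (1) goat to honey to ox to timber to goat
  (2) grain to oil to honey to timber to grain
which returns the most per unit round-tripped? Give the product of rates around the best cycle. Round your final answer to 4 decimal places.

1.1760

(1) 0.8882 × 1.09 × 2.211 × 0.5018 = 1.07413
(2) 0.6286 × 0.3758 × 2.412 × 2.064 = 1.17603
Highest is cycle (2) at 1.1760 (>1, arbitrage).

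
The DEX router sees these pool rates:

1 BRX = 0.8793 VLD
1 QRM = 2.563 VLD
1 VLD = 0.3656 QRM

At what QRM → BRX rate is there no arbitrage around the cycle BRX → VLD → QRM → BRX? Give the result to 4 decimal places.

Known legs of the cycle: 0.8793 × 0.3656 = 0.32147208
For no arbitrage the full-cycle product must be 1, so the missing rate is 1 / 0.32147208 ≈ 3.110690.

3.1107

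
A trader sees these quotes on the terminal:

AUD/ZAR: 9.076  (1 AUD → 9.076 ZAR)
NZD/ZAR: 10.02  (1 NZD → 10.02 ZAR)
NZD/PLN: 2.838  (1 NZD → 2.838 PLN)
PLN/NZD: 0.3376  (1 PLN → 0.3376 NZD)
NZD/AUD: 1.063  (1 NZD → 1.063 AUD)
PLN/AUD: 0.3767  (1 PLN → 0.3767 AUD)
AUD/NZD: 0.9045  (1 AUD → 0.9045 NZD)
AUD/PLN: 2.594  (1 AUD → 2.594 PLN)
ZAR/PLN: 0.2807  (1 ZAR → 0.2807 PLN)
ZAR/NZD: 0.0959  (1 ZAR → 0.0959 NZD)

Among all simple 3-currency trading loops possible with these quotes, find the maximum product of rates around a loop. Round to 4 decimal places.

0.9670

AUD→NZD→PLN→AUD: 0.9045 × 2.838 × 0.3767 = 0.96698
AUD→ZAR→PLN→AUD: 9.076 × 0.2807 × 0.3767 = 0.95969
PLN→NZD→ZAR→PLN: 0.3376 × 10.02 × 0.2807 = 0.94954
AUD→PLN→NZD→AUD: 2.594 × 0.3376 × 1.063 = 0.93091
AUD→ZAR→NZD→AUD: 9.076 × 0.0959 × 1.063 = 0.92522
Maximum is AUD→NZD→PLN→AUD at 0.9670; no arbitrage — every cycle loses value.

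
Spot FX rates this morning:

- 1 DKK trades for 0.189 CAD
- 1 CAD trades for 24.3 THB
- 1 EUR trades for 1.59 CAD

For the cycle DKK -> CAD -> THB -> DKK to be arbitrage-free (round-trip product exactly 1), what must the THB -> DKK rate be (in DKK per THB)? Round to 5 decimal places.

Known legs of the cycle: 0.189 × 24.3 = 4.5927
For no arbitrage the full-cycle product must be 1, so the missing rate is 1 / 4.5927 ≈ 0.2177368.

0.21774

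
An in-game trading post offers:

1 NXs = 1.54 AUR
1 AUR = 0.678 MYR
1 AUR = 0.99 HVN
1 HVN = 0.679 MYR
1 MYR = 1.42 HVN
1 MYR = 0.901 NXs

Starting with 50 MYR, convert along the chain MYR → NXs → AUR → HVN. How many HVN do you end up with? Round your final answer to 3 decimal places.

68.683

50 MYR × 0.901 = 45.05 NXs
45.05 NXs × 1.54 = 69.377 AUR
69.377 AUR × 0.99 = 68.68323 HVN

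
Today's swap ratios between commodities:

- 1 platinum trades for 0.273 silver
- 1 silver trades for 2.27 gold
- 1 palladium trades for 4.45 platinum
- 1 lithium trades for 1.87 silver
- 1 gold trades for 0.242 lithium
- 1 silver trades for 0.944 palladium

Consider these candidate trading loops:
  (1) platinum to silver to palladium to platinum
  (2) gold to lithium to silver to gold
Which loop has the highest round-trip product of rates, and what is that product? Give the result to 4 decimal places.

1.1468

(1) 0.273 × 0.944 × 4.45 = 1.14682
(2) 0.242 × 1.87 × 2.27 = 1.02727
Highest is cycle (1) at 1.1468 (>1, arbitrage).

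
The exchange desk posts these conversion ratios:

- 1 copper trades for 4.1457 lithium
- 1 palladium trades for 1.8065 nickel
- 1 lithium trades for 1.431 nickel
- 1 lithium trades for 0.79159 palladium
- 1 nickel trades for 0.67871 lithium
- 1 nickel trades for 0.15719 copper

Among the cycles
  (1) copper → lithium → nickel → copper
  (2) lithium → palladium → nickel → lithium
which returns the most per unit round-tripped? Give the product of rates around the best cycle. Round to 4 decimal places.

(1) 4.1457 × 1.431 × 0.15719 = 0.93253
(2) 0.79159 × 1.8065 × 0.67871 = 0.97056
Highest is cycle (2) at 0.9706 (≤1, no arbitrage).

0.9706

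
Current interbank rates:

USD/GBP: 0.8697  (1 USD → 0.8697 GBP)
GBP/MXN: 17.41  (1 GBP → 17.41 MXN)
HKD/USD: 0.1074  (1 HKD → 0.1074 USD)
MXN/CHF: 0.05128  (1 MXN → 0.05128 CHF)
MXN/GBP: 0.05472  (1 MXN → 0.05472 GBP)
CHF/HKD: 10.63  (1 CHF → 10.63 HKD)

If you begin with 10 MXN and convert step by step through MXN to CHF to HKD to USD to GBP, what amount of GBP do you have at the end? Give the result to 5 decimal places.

10 MXN × 0.05128 = 0.5128 CHF
0.5128 CHF × 10.63 = 5.451064 HKD
5.451064 HKD × 0.1074 = 0.5854442736 USD
0.5854442736 USD × 0.8697 = 0.50916088474992 GBP

0.50916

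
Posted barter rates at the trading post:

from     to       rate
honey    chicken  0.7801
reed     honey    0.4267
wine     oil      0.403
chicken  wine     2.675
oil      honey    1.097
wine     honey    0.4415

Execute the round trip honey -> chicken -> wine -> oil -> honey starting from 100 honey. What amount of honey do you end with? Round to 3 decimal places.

100 honey × 0.7801 = 78.01 chicken
78.01 chicken × 2.675 = 208.67675 wine
208.67675 wine × 0.403 = 84.09673025 oil
84.09673025 oil × 1.097 = 92.25411308425 honey

92.254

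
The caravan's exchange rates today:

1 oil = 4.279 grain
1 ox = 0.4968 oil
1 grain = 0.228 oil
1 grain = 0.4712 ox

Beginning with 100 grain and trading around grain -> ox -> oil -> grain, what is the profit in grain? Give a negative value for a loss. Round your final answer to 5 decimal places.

0.16804

100 grain × 0.4712 = 47.12 ox
47.12 ox × 0.4968 = 23.409216 oil
23.409216 oil × 4.279 = 100.168035264 grain
Net change: 100.168035264 − 100 = 0.168035264 grain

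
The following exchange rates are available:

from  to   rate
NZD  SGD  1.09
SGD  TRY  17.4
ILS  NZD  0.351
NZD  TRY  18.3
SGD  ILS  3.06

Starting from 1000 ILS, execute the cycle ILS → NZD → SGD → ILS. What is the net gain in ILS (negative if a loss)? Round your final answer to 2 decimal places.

170.73

1000 ILS × 0.351 = 351 NZD
351 NZD × 1.09 = 382.59 SGD
382.59 SGD × 3.06 = 1170.7254 ILS
Net change: 1170.7254 − 1000 = 170.7254 ILS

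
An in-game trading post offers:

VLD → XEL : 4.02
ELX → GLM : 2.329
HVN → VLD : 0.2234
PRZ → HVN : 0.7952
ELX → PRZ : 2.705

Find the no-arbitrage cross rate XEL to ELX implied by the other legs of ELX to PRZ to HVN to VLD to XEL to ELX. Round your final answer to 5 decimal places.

Known legs of the cycle: 2.705 × 0.7952 × 0.2234 × 4.02 = 1.931758637088
For no arbitrage the full-cycle product must be 1, so the missing rate is 1 / 1.931758637088 ≈ 0.5176630.

0.51766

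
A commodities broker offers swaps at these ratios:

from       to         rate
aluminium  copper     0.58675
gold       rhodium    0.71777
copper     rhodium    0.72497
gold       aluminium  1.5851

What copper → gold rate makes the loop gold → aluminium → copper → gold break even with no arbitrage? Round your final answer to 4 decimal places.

1.0752

Known legs of the cycle: 1.5851 × 0.58675 = 0.930057425
For no arbitrage the full-cycle product must be 1, so the missing rate is 1 / 0.930057425 ≈ 1.075202.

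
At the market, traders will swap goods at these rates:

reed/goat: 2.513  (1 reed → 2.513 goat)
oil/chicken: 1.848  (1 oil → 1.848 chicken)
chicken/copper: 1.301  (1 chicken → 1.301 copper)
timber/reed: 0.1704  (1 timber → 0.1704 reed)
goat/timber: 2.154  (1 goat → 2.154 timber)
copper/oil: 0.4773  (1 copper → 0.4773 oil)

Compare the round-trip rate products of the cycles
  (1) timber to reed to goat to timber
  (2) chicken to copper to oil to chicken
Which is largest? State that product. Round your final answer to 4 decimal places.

1.1475

(1) 0.1704 × 2.513 × 2.154 = 0.92238
(2) 1.301 × 0.4773 × 1.848 = 1.14755
Highest is cycle (2) at 1.1475 (>1, arbitrage).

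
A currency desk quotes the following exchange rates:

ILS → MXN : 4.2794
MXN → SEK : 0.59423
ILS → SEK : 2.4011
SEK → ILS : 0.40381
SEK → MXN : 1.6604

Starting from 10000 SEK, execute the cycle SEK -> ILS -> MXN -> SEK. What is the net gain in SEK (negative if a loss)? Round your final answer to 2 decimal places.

268.68

10000 SEK × 0.40381 = 4038.1 ILS
4038.1 ILS × 4.2794 = 17280.64514 MXN
17280.64514 MXN × 0.59423 = 10268.6777615422 SEK
Net change: 10268.6777615422 − 10000 = 268.6777615422 SEK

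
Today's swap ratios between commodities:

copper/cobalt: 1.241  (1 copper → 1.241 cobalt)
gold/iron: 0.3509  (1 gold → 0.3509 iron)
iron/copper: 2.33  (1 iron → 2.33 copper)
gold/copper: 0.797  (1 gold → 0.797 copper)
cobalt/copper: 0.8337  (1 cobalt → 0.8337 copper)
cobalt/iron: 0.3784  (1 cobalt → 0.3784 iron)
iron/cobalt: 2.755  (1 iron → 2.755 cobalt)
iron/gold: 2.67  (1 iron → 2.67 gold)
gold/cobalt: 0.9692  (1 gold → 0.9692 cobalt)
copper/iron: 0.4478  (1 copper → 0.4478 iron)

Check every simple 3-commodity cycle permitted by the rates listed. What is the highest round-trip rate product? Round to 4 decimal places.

1.0942

copper→cobalt→iron→copper: 1.241 × 0.3784 × 2.33 = 1.09415
copper→iron→cobalt→copper: 0.4478 × 2.755 × 0.8337 = 1.02853
cobalt→iron→gold→cobalt: 0.3784 × 2.67 × 0.9692 = 0.97921
copper→iron→gold→copper: 0.4478 × 2.67 × 0.797 = 0.95291
Maximum is copper→cobalt→iron→copper at 1.0942; arbitrage exists.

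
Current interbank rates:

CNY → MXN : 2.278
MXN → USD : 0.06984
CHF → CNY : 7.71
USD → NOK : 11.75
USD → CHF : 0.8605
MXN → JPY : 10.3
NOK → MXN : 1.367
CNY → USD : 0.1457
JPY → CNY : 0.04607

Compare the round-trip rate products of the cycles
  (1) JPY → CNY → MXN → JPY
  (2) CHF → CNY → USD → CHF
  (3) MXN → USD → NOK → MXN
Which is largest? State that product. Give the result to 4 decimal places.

1.1218

(1) 0.04607 × 2.278 × 10.3 = 1.08096
(2) 7.71 × 0.1457 × 0.8605 = 0.96664
(3) 0.06984 × 11.75 × 1.367 = 1.12179
Highest is cycle (3) at 1.1218 (>1, arbitrage).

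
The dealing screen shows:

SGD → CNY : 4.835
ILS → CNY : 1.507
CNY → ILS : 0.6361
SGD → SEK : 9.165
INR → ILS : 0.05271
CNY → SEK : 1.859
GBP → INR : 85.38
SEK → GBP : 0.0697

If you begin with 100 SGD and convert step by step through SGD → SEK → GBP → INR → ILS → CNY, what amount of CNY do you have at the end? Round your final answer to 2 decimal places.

433.24

100 SGD × 9.165 = 916.5 SEK
916.5 SEK × 0.0697 = 63.88005 GBP
63.88005 GBP × 85.38 = 5454.078669 INR
5454.078669 INR × 0.05271 = 287.48448664299 ILS
287.48448664299 ILS × 1.507 = 433.23912137098593 CNY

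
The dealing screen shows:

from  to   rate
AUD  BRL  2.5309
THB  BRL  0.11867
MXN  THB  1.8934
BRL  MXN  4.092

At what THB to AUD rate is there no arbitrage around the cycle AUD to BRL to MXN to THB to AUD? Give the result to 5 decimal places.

0.05100

Known legs of the cycle: 2.5309 × 4.092 × 1.8934 = 19.60888879752
For no arbitrage the full-cycle product must be 1, so the missing rate is 1 / 19.60888879752 ≈ 0.0509973.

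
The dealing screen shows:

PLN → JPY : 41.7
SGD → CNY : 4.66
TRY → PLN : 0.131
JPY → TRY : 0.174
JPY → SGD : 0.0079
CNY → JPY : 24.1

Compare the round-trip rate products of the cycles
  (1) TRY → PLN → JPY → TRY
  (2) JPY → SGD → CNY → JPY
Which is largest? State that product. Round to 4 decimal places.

(1) 0.131 × 41.7 × 0.174 = 0.95051
(2) 0.0079 × 4.66 × 24.1 = 0.88722
Highest is cycle (1) at 0.9505 (≤1, no arbitrage).

0.9505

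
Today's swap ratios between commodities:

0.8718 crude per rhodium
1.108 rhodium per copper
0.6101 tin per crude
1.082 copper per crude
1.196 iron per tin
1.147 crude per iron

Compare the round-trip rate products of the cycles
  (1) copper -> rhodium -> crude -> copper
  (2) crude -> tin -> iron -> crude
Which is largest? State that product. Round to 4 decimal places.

(1) 1.108 × 0.8718 × 1.082 = 1.04516
(2) 0.6101 × 1.196 × 1.147 = 0.83694
Highest is cycle (1) at 1.0452 (>1, arbitrage).

1.0452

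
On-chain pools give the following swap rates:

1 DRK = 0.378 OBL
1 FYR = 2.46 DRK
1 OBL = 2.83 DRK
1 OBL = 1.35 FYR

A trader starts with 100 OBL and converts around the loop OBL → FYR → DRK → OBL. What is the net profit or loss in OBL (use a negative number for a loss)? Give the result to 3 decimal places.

25.534

100 OBL × 1.35 = 135 FYR
135 FYR × 2.46 = 332.1 DRK
332.1 DRK × 0.378 = 125.5338 OBL
Net change: 125.5338 − 100 = 25.5338 OBL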